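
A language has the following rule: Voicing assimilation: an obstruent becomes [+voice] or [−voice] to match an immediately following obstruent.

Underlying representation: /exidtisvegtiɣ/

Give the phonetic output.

[exittizvektiɣ]

/d/ before /t/ (voiceless) → [t]
/s/ before /v/ (voiced) → [z]
/g/ before /t/ (voiceless) → [k]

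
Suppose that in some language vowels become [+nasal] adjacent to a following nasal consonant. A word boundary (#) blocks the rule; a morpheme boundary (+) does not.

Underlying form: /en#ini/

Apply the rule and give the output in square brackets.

/e/ before nasal /n/ → [ẽ]
/i/ before nasal /n/ → [ĩ]

[ẽn#ĩni]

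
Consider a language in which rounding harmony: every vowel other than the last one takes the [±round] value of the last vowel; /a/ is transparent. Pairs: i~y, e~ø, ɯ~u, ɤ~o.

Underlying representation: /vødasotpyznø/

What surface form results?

[vødasotpyznø]

no segment meets the rule's conditions; no change.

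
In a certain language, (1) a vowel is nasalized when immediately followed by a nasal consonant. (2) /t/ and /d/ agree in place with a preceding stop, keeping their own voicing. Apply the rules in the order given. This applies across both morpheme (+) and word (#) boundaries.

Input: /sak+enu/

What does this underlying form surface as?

[sak+ẽnu]

Rule 1: /e/ before nasal /n/ → [ẽ]
After rule 1: sak+ẽnu
Rule 2: no segment meets the rule's conditions; no change.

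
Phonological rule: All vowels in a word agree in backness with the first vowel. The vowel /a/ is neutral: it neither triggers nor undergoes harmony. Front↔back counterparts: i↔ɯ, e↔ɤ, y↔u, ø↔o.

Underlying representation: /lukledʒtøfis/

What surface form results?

/e/ harmonizes with /u/ ([+back]) → [ɤ]
/ø/ harmonizes with /u/ ([+back]) → [o]
/i/ harmonizes with /u/ ([+back]) → [ɯ]

[luklɤdʒtofɯs]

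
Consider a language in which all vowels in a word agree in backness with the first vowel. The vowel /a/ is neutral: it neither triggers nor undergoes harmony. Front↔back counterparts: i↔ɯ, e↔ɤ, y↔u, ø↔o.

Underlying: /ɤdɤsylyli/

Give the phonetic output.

[ɤdɤsululɯ]

/y/ harmonizes with /ɤ/ ([+back]) → [u]
/y/ harmonizes with /ɤ/ ([+back]) → [u]
/i/ harmonizes with /ɤ/ ([+back]) → [ɯ]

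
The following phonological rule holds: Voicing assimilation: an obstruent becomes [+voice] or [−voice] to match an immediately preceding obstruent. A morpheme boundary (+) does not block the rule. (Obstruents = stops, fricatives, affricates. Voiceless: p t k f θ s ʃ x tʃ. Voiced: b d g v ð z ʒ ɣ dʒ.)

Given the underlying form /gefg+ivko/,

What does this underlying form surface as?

[gefk+ivgo]

/g/ after /f/ (voiceless) → [k]
/k/ after /v/ (voiced) → [g]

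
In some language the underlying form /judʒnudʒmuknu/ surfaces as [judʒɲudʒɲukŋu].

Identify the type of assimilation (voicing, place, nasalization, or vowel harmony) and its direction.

place assimilation, progressive

/n/→[ɲ] /m/→[ɲ] /n/→[ŋ].
Each target copies a feature from the preceding segment, so the direction is progressive.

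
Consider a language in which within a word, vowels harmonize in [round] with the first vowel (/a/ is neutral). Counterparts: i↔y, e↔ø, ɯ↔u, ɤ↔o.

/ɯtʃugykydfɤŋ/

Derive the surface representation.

[ɯtʃɯgikidfɤŋ]

/u/ harmonizes with /ɯ/ ([-round]) → [ɯ]
/y/ harmonizes with /ɯ/ ([-round]) → [i]
/y/ harmonizes with /ɯ/ ([-round]) → [i]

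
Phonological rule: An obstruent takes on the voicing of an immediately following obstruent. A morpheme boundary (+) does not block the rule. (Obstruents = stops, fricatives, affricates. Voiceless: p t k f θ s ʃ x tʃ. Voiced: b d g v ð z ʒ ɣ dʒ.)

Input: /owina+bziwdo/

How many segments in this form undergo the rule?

0

No segment meets the rule's conditions.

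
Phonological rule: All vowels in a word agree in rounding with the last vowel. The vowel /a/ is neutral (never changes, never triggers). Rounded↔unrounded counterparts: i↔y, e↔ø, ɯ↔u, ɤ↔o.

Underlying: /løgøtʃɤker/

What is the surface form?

/ø/ harmonizes with /e/ ([-round]) → [e]
/ø/ harmonizes with /e/ ([-round]) → [e]

[legetʃɤker]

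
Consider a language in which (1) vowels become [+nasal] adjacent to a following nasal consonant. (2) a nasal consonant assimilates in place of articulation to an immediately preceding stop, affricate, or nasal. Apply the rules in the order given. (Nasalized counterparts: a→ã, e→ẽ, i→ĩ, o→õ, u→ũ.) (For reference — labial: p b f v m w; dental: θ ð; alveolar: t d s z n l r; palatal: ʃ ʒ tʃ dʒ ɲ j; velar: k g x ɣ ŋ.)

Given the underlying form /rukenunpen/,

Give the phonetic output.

Rule 1: /e/ before nasal /n/ → [ẽ]
Rule 1: /u/ before nasal /n/ → [ũ]
Rule 1: /e/ before nasal /n/ → [ẽ]
After rule 1: rukẽnũnpẽn
Rule 2: no segment meets the rule's conditions; no change.

[rukẽnũnpẽn]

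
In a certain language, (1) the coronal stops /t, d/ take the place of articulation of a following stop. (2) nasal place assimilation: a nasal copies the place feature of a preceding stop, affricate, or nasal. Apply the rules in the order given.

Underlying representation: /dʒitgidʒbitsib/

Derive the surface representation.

Rule 1: /t/ before /g/ (velar) → [k]
After rule 1: dʒikgidʒbitsib
Rule 2: no segment meets the rule's conditions; no change.

[dʒikgidʒbitsib]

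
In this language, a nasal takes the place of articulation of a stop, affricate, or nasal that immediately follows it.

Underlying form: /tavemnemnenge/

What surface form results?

/m/ before /n/ (alveolar) → [n]
/m/ before /n/ (alveolar) → [n]
/n/ before /g/ (velar) → [ŋ]

[tavennenneŋge]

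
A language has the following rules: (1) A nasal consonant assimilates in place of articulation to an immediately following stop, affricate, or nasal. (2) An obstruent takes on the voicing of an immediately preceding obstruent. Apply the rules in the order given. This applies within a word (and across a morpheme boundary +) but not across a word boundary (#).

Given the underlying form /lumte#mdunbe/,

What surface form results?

[lunte#ndumbe]

Rule 1: /m/ before /t/ (alveolar) → [n]
Rule 1: /m/ before /d/ (alveolar) → [n]
Rule 1: /n/ before /b/ (labial) → [m]
After rule 1: lunte#ndumbe
Rule 2: no segment meets the rule's conditions; no change.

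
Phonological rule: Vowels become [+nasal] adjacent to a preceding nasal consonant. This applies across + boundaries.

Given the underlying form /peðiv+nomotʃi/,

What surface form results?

/o/ after nasal /n/ → [õ]
/o/ after nasal /m/ → [õ]

[peðiv+nõmõtʃi]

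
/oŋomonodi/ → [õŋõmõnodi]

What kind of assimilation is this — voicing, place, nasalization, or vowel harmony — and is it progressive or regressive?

nasalization, regressive

/o/→[õ] /o/→[õ] /o/→[õ].
Each target copies a feature from the following segment, so the direction is regressive.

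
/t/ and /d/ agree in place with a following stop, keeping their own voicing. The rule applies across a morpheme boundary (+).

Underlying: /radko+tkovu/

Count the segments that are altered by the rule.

/d/ before /k/ (velar) → [g]
/t/ before /k/ (velar) → [k]
2 segments change.

2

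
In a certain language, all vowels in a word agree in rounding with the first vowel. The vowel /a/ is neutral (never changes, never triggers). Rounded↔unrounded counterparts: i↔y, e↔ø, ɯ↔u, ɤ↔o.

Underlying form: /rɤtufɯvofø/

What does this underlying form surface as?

[rɤtɯfɯvɤfe]

/u/ harmonizes with /ɤ/ ([-round]) → [ɯ]
/o/ harmonizes with /ɤ/ ([-round]) → [ɤ]
/ø/ harmonizes with /ɤ/ ([-round]) → [e]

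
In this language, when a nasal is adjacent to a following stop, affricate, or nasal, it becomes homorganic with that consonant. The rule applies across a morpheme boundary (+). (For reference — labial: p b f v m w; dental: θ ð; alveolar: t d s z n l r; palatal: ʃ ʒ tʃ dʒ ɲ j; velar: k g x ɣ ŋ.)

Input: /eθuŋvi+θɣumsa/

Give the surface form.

no segment meets the rule's conditions; no change.

[eθuŋvi+θɣumsa]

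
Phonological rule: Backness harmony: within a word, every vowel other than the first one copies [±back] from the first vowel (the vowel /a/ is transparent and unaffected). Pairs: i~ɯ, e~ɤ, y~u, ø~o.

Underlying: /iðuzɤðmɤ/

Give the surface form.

[iðyzeðme]

/u/ harmonizes with /i/ ([-back]) → [y]
/ɤ/ harmonizes with /i/ ([-back]) → [e]
/ɤ/ harmonizes with /i/ ([-back]) → [e]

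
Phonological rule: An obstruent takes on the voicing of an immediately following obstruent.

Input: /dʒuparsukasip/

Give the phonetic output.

no segment meets the rule's conditions; no change.

[dʒuparsukasip]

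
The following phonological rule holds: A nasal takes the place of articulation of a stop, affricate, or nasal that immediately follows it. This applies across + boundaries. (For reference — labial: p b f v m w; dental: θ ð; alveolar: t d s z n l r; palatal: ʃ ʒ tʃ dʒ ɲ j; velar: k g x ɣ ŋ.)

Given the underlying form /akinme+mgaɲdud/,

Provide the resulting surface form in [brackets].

/n/ before /m/ (labial) → [m]
/m/ before /g/ (velar) → [ŋ]
/ɲ/ before /d/ (alveolar) → [n]

[akimme+ŋgandud]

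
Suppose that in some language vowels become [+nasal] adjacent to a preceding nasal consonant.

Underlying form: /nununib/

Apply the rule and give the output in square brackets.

/u/ after nasal /n/ → [ũ]
/u/ after nasal /n/ → [ũ]
/i/ after nasal /n/ → [ĩ]

[nũnũnĩb]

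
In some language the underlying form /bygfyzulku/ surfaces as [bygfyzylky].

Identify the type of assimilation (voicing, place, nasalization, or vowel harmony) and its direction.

/u/→[y] /u/→[y].
Vowels agree with the first vowel, so the harmony is progressive.

vowel harmony, progressive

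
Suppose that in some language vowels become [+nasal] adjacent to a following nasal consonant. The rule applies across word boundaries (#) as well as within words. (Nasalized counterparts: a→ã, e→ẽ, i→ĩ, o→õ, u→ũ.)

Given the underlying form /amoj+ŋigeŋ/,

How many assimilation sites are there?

/a/ before nasal /m/ → [ã]
/e/ before nasal /ŋ/ → [ẽ]
2 segments change.

2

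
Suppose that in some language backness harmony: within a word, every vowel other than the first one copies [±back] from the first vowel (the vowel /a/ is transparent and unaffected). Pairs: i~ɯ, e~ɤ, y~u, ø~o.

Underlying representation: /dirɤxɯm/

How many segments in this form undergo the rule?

2

/ɤ/ harmonizes with /i/ ([-back]) → [e]
/ɯ/ harmonizes with /i/ ([-back]) → [i]
2 segments change.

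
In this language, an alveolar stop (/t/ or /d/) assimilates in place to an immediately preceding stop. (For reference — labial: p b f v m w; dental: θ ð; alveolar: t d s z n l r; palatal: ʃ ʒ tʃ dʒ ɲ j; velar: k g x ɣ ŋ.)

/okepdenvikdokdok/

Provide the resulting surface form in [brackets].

[okepbenvikgokgok]

/d/ after /p/ (labial) → [b]
/d/ after /k/ (velar) → [g]
/d/ after /k/ (velar) → [g]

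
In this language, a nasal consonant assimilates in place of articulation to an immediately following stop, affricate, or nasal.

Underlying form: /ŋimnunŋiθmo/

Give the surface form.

[ŋinnuŋŋiθmo]

/m/ before /n/ (alveolar) → [n]
/n/ before /ŋ/ (velar) → [ŋ]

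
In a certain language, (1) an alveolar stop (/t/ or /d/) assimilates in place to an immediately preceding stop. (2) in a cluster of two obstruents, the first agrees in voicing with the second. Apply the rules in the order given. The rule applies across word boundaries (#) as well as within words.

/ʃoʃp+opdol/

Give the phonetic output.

Rule 1: /d/ after /p/ (labial) → [b]
After rule 1: ʃoʃp+opbol
Rule 2: /p/ before /b/ (voiced) → [b]

[ʃoʃp+obbol]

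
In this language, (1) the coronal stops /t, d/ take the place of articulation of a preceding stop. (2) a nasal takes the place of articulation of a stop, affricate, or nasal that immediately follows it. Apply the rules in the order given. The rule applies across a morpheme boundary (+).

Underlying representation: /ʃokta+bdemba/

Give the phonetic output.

[ʃokka+bbemba]

Rule 1: /t/ after /k/ (velar) → [k]
Rule 1: /d/ after /b/ (labial) → [b]
After rule 1: ʃokka+bbemba
Rule 2: no segment meets the rule's conditions; no change.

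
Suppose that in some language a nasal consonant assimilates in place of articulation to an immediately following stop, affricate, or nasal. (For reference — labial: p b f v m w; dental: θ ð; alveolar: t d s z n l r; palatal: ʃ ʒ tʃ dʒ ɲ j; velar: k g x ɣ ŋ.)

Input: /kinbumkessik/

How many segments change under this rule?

2

/n/ before /b/ (labial) → [m]
/m/ before /k/ (velar) → [ŋ]
2 segments change.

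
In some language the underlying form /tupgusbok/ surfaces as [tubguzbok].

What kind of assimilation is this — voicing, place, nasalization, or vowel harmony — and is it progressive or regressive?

/p/→[b] /s/→[z].
Each target copies a feature from the following segment, so the direction is regressive.

voicing assimilation, regressive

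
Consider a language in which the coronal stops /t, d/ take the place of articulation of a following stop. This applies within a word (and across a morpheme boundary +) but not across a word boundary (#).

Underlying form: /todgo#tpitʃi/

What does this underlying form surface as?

/d/ before /g/ (velar) → [g]
/t/ before /p/ (labial) → [p]

[toggo#ppitʃi]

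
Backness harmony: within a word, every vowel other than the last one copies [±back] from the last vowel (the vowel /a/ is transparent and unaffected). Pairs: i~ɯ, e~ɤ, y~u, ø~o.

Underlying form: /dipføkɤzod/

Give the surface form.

/i/ harmonizes with /o/ ([+back]) → [ɯ]
/ø/ harmonizes with /o/ ([+back]) → [o]

[dɯpfokɤzod]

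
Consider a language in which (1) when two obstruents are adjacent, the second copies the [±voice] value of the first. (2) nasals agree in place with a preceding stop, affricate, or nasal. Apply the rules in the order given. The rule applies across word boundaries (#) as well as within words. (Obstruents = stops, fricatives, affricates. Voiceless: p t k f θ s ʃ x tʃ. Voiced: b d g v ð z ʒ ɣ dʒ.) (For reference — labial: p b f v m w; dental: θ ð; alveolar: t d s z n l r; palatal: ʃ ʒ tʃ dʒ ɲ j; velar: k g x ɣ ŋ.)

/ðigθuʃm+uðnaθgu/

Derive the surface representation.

[ðigðuʃm+uðnaθku]

Rule 1: /θ/ after /g/ (voiced) → [ð]
Rule 1: /g/ after /θ/ (voiceless) → [k]
After rule 1: ðigðuʃm+uðnaθku
Rule 2: no segment meets the rule's conditions; no change.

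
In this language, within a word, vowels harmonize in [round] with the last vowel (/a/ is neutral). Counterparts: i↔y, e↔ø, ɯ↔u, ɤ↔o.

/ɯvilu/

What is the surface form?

/ɯ/ harmonizes with /u/ ([+round]) → [u]
/i/ harmonizes with /u/ ([+round]) → [y]

[uvylu]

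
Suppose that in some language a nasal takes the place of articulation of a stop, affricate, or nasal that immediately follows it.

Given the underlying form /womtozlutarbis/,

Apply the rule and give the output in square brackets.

/m/ before /t/ (alveolar) → [n]

[wontozlutarbis]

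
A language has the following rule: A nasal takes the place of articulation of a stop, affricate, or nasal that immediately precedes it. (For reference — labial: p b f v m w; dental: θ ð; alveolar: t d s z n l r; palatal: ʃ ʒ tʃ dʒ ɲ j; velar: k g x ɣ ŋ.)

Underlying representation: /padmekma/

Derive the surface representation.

[padnekŋa]

/m/ after /d/ (alveolar) → [n]
/m/ after /k/ (velar) → [ŋ]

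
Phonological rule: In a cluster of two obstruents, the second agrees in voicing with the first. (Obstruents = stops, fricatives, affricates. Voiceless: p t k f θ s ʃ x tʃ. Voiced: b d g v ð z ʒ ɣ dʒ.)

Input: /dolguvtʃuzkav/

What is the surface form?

/tʃ/ after /v/ (voiced) → [dʒ]
/k/ after /z/ (voiced) → [g]

[dolguvdʒuzgav]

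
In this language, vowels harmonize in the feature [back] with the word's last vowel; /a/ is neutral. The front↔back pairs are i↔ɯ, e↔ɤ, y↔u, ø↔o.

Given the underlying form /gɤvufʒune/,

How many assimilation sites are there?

/ɤ/ harmonizes with /e/ ([-back]) → [e]
/u/ harmonizes with /e/ ([-back]) → [y]
/u/ harmonizes with /e/ ([-back]) → [y]
3 segments change.

3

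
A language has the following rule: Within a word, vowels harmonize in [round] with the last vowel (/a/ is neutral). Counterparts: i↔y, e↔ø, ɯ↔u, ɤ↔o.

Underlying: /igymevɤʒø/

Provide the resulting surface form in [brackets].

/i/ harmonizes with /ø/ ([+round]) → [y]
/e/ harmonizes with /ø/ ([+round]) → [ø]
/ɤ/ harmonizes with /ø/ ([+round]) → [o]

[ygymøvoʒø]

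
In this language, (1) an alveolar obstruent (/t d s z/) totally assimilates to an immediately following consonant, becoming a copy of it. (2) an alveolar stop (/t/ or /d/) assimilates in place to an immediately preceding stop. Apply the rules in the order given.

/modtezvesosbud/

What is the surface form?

[mottevvesobbud]

Rule 1: /d/ before /t/ → [t] (total assimilation)
Rule 1: /z/ before /v/ → [v] (total assimilation)
Rule 1: /s/ before /b/ → [b] (total assimilation)
After rule 1: mottevvesobbud
Rule 2: no segment meets the rule's conditions; no change.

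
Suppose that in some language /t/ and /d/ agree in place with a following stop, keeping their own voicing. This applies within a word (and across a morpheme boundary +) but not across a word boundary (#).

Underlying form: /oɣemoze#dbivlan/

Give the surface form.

/d/ before /b/ (labial) → [b]

[oɣemoze#bbivlan]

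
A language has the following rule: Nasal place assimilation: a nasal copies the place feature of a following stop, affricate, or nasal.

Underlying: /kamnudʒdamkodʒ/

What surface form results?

/m/ before /n/ (alveolar) → [n]
/m/ before /k/ (velar) → [ŋ]

[kannudʒdaŋkodʒ]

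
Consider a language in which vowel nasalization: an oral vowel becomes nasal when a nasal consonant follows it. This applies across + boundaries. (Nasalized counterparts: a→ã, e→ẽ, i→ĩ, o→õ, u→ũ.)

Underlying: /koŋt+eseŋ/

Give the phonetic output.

[kõŋt+esẽŋ]

/o/ before nasal /ŋ/ → [õ]
/e/ before nasal /ŋ/ → [ẽ]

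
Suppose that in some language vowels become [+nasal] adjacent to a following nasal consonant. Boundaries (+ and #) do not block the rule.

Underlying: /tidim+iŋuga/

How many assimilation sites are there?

2

/i/ before nasal /m/ → [ĩ]
/i/ before nasal /ŋ/ → [ĩ]
2 segments change.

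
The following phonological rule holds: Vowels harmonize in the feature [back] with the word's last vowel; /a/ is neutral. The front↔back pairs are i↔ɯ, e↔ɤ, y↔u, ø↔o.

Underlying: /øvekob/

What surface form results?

[ovɤkob]

/ø/ harmonizes with /o/ ([+back]) → [o]
/e/ harmonizes with /o/ ([+back]) → [ɤ]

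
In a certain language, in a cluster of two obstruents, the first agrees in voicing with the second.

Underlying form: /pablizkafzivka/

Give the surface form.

/z/ before /k/ (voiceless) → [s]
/f/ before /z/ (voiced) → [v]
/v/ before /k/ (voiceless) → [f]

[pabliskavzifka]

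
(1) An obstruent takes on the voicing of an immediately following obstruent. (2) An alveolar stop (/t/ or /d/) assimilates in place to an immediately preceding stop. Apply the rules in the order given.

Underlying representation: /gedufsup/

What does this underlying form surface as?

[gedufsup]

Rule 1: no segment meets the rule's conditions; no change.
After rule 1: gedufsup
Rule 2: no segment meets the rule's conditions; no change.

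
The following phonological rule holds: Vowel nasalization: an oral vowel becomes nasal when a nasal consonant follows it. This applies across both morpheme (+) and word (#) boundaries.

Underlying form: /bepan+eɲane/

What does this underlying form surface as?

[bepãn+ẽɲãne]

/a/ before nasal /n/ → [ã]
/e/ before nasal /ɲ/ → [ẽ]
/a/ before nasal /n/ → [ã]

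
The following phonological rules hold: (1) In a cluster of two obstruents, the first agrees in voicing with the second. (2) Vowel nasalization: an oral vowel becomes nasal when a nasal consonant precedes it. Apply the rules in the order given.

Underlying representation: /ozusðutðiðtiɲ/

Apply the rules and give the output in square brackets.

Rule 1: /s/ before /ð/ (voiced) → [z]
Rule 1: /t/ before /ð/ (voiced) → [d]
Rule 1: /ð/ before /t/ (voiceless) → [θ]
After rule 1: ozuzðudðiθtiɲ
Rule 2: no segment meets the rule's conditions; no change.

[ozuzðudðiθtiɲ]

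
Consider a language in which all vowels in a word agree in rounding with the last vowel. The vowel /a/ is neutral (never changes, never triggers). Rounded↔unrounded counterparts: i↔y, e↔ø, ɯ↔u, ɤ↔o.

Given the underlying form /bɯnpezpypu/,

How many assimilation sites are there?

2

/ɯ/ harmonizes with /u/ ([+round]) → [u]
/e/ harmonizes with /u/ ([+round]) → [ø]
2 segments change.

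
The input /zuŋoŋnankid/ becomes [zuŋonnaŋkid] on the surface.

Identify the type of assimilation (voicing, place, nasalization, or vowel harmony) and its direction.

/ŋ/→[n] /n/→[ŋ].
Each target copies a feature from the following segment, so the direction is regressive.

place assimilation, regressive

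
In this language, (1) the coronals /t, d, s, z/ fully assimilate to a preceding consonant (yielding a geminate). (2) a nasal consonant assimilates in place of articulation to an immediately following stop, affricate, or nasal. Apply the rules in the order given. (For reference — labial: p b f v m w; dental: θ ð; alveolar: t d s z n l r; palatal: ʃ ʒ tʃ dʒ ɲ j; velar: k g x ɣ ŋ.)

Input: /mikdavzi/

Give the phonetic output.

[mikkavvi]

Rule 1: /d/ after /k/ → [k] (total assimilation)
Rule 1: /z/ after /v/ → [v] (total assimilation)
After rule 1: mikkavvi
Rule 2: no segment meets the rule's conditions; no change.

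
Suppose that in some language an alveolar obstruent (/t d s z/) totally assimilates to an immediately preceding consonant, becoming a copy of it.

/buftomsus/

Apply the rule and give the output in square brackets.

[buffommus]

/t/ after /f/ → [f] (total assimilation)
/s/ after /m/ → [m] (total assimilation)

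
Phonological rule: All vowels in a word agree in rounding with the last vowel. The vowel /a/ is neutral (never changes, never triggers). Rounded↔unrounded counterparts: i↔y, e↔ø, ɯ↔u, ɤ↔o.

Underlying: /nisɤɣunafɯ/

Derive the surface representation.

/u/ harmonizes with /ɯ/ ([-round]) → [ɯ]

[nisɤɣɯnafɯ]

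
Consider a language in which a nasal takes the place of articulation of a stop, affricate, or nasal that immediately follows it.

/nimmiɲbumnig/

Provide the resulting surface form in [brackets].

[nimmimbunnig]

/ɲ/ before /b/ (labial) → [m]
/m/ before /n/ (alveolar) → [n]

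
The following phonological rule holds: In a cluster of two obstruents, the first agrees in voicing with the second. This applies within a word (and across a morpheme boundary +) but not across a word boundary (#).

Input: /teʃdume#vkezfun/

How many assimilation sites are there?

3

/ʃ/ before /d/ (voiced) → [ʒ]
/v/ before /k/ (voiceless) → [f]
/z/ before /f/ (voiceless) → [s]
3 segments change.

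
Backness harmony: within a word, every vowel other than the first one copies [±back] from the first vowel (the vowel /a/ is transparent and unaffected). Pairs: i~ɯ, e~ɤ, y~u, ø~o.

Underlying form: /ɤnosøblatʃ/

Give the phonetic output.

/ø/ harmonizes with /ɤ/ ([+back]) → [o]

[ɤnosoblatʃ]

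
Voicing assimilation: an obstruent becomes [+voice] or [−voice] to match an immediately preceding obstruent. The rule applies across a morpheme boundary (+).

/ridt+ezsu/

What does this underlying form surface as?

[ridd+ezzu]

/t/ after /d/ (voiced) → [d]
/s/ after /z/ (voiced) → [z]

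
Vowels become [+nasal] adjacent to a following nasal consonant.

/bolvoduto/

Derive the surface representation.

[bolvoduto]

no segment meets the rule's conditions; no change.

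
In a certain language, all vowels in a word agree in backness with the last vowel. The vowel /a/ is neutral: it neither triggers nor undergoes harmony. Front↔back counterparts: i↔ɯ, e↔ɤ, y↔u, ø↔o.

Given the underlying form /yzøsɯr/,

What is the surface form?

[uzosɯr]

/y/ harmonizes with /ɯ/ ([+back]) → [u]
/ø/ harmonizes with /ɯ/ ([+back]) → [o]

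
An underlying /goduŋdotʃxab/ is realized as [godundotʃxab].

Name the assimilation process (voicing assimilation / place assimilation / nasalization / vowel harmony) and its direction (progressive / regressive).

place assimilation, regressive

/ŋ/→[n].
Each target copies a feature from the following segment, so the direction is regressive.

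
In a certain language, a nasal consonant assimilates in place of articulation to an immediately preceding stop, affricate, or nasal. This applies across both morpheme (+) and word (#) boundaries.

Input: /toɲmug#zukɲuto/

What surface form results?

[toɲɲug#zukŋuto]

/m/ after /ɲ/ (palatal) → [ɲ]
/ɲ/ after /k/ (velar) → [ŋ]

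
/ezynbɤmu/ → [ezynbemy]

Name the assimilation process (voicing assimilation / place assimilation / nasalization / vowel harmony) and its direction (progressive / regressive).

/ɤ/→[e] /u/→[y].
Vowels agree with the first vowel, so the harmony is progressive.

vowel harmony, progressive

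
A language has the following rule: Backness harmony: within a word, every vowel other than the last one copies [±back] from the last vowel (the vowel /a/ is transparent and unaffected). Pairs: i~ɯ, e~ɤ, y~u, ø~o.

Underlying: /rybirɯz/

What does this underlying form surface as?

[rubɯrɯz]

/y/ harmonizes with /ɯ/ ([+back]) → [u]
/i/ harmonizes with /ɯ/ ([+back]) → [ɯ]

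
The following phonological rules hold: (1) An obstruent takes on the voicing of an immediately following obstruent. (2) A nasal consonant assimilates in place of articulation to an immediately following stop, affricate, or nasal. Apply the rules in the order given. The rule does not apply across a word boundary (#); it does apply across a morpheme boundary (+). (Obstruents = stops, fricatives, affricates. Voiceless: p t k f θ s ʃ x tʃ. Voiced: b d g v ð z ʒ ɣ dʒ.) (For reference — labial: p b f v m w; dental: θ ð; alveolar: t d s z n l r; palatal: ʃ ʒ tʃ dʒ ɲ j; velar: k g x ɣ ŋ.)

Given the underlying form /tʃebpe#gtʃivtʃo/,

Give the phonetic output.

Rule 1: /b/ before /p/ (voiceless) → [p]
Rule 1: /g/ before /tʃ/ (voiceless) → [k]
Rule 1: /v/ before /tʃ/ (voiceless) → [f]
After rule 1: tʃeppe#ktʃiftʃo
Rule 2: no segment meets the rule's conditions; no change.

[tʃeppe#ktʃiftʃo]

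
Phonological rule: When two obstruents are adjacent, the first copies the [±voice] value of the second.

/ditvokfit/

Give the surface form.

/t/ before /v/ (voiced) → [d]

[didvokfit]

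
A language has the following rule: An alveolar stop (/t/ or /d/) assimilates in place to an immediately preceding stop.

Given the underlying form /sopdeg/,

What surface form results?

/d/ after /p/ (labial) → [b]

[sopbeg]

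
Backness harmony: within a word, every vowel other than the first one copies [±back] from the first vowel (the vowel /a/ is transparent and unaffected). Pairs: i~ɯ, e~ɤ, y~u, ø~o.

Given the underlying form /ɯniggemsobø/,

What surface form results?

/i/ harmonizes with /ɯ/ ([+back]) → [ɯ]
/e/ harmonizes with /ɯ/ ([+back]) → [ɤ]
/ø/ harmonizes with /ɯ/ ([+back]) → [o]

[ɯnɯggɤmsobo]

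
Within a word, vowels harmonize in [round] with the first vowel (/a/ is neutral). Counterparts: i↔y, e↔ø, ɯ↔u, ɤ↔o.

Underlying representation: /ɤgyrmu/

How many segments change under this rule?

2

/y/ harmonizes with /ɤ/ ([-round]) → [i]
/u/ harmonizes with /ɤ/ ([-round]) → [ɯ]
2 segments change.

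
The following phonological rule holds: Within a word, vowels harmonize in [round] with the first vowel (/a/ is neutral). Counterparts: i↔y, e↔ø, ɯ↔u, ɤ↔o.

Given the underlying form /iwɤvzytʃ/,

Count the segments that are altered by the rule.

/y/ harmonizes with /i/ ([-round]) → [i]
1 segment changes.

1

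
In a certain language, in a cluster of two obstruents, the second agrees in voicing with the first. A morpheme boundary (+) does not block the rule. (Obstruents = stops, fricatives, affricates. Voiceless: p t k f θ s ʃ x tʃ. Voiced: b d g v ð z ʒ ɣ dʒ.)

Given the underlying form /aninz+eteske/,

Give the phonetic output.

[aninz+eteske]

no segment meets the rule's conditions; no change.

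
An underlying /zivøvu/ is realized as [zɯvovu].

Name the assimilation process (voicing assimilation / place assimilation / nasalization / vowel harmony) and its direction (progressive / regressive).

vowel harmony, regressive

/i/→[ɯ] /ø/→[o].
Vowels agree with the last vowel, so the harmony is regressive.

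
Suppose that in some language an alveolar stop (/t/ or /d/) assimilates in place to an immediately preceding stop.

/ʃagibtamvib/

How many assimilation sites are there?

1

/t/ after /b/ (labial) → [p]
1 segment changes.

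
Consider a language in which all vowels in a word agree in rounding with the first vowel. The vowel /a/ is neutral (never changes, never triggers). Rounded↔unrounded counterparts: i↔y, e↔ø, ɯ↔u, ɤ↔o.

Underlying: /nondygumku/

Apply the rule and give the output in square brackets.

[nondygumku]

no segment meets the rule's conditions; no change.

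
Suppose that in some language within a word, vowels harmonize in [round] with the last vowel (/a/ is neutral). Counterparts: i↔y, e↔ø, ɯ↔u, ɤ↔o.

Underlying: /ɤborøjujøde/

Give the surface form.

/o/ harmonizes with /e/ ([-round]) → [ɤ]
/ø/ harmonizes with /e/ ([-round]) → [e]
/u/ harmonizes with /e/ ([-round]) → [ɯ]
/ø/ harmonizes with /e/ ([-round]) → [e]

[ɤbɤrejɯjede]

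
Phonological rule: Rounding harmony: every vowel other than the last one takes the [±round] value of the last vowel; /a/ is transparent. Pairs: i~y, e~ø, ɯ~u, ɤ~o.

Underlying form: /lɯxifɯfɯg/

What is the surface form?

no segment meets the rule's conditions; no change.

[lɯxifɯfɯg]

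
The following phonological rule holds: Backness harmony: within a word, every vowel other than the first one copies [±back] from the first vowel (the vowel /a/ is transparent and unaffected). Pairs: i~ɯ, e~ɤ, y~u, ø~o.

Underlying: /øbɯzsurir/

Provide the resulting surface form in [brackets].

/ɯ/ harmonizes with /ø/ ([-back]) → [i]
/u/ harmonizes with /ø/ ([-back]) → [y]

[øbizsyrir]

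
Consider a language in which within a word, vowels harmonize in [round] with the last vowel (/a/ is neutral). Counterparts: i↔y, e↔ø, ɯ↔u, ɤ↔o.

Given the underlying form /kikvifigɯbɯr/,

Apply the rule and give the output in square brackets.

[kikvifigɯbɯr]

no segment meets the rule's conditions; no change.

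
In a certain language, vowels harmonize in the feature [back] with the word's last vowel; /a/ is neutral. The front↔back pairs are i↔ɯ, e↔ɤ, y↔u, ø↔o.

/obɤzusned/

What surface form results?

/o/ harmonizes with /e/ ([-back]) → [ø]
/ɤ/ harmonizes with /e/ ([-back]) → [e]
/u/ harmonizes with /e/ ([-back]) → [y]

[øbezysned]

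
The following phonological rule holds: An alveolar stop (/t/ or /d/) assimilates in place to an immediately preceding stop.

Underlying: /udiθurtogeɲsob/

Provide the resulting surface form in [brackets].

[udiθurtogeɲsob]

no segment meets the rule's conditions; no change.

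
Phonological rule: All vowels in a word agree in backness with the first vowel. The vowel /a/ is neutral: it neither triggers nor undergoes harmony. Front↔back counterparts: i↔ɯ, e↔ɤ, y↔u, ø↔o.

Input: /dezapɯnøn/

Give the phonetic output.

/ɯ/ harmonizes with /e/ ([-back]) → [i]

[dezapinøn]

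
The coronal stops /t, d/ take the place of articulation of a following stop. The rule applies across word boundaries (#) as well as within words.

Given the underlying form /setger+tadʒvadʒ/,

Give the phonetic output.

/t/ before /g/ (velar) → [k]

[sekger+tadʒvadʒ]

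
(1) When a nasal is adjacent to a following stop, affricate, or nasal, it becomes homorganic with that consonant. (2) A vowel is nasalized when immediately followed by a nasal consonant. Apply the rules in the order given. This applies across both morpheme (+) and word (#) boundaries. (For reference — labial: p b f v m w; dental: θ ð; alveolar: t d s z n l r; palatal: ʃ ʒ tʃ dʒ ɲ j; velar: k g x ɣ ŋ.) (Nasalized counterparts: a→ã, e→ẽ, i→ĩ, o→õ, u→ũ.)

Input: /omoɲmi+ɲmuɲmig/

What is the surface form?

Rule 1: /ɲ/ before /m/ (labial) → [m]
Rule 1: /ɲ/ before /m/ (labial) → [m]
Rule 1: /ɲ/ before /m/ (labial) → [m]
After rule 1: omommi+mmummig
Rule 2: /o/ before nasal /m/ → [õ]
Rule 2: /o/ before nasal /m/ → [õ]
Rule 2: /i/ before nasal /m/ → [ĩ]
Rule 2: /u/ before nasal /m/ → [ũ]

[õmõmmĩ+mmũmmig]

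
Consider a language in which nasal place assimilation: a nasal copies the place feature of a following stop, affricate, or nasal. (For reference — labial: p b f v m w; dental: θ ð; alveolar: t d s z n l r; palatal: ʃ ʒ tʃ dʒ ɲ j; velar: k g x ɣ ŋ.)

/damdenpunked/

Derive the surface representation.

/m/ before /d/ (alveolar) → [n]
/n/ before /p/ (labial) → [m]
/n/ before /k/ (velar) → [ŋ]

[dandempuŋked]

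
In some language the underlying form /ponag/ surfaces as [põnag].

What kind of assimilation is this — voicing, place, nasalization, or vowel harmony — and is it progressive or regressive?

/o/→[õ].
Each target copies a feature from the following segment, so the direction is regressive.

nasalization, regressive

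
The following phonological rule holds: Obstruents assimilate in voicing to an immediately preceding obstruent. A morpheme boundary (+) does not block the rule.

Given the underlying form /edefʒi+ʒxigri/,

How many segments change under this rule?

2

/ʒ/ after /f/ (voiceless) → [ʃ]
/x/ after /ʒ/ (voiced) → [ɣ]
2 segments change.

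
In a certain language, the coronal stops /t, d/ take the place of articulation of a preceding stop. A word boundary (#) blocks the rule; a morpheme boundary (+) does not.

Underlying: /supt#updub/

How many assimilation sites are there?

/t/ after /p/ (labial) → [p]
/d/ after /p/ (labial) → [b]
2 segments change.

2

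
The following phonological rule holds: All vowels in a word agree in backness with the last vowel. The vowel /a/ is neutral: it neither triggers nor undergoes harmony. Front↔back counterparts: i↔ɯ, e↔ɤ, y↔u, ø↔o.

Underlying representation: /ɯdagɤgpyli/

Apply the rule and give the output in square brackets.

[idagegpyli]

/ɯ/ harmonizes with /i/ ([-back]) → [i]
/ɤ/ harmonizes with /i/ ([-back]) → [e]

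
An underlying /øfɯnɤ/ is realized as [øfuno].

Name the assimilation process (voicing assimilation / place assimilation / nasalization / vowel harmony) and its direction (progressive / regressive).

vowel harmony, progressive

/ɯ/→[u] /ɤ/→[o].
Vowels agree with the first vowel, so the harmony is progressive.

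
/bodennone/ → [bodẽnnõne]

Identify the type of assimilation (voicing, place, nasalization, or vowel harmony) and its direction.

/e/→[ẽ] /o/→[õ].
Each target copies a feature from the following segment, so the direction is regressive.

nasalization, regressive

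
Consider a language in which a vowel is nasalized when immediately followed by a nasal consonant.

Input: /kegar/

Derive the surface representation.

[kegar]

no segment meets the rule's conditions; no change.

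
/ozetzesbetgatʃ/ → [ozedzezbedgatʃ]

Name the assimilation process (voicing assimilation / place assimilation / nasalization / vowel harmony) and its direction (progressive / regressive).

voicing assimilation, regressive

/t/→[d] /s/→[z] /t/→[d].
Each target copies a feature from the following segment, so the direction is regressive.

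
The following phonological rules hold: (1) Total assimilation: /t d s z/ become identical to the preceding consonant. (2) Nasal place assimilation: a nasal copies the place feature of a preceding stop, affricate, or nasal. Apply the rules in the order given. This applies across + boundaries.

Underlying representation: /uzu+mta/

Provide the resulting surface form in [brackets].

[uzu+mma]

Rule 1: /t/ after /m/ → [m] (total assimilation)
After rule 1: uzu+mma
Rule 2: no segment meets the rule's conditions; no change.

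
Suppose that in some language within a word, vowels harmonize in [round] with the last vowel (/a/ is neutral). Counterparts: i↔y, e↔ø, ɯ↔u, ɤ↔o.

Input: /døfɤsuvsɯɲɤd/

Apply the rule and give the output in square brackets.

[defɤsɯvsɯɲɤd]

/ø/ harmonizes with /ɤ/ ([-round]) → [e]
/u/ harmonizes with /ɤ/ ([-round]) → [ɯ]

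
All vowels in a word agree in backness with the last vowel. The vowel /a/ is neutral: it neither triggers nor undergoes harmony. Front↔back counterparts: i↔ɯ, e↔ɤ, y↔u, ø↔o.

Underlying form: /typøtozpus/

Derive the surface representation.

[tupotozpus]

/y/ harmonizes with /u/ ([+back]) → [u]
/ø/ harmonizes with /u/ ([+back]) → [o]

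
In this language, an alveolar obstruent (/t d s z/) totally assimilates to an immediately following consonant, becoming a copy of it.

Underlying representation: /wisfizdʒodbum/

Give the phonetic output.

[wiffidʒdʒobbum]

/s/ before /f/ → [f] (total assimilation)
/z/ before /dʒ/ → [dʒ] (total assimilation)
/d/ before /b/ → [b] (total assimilation)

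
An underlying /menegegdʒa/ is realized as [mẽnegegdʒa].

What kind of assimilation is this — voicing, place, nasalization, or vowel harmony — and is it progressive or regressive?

nasalization, regressive

/e/→[ẽ].
Each target copies a feature from the following segment, so the direction is regressive.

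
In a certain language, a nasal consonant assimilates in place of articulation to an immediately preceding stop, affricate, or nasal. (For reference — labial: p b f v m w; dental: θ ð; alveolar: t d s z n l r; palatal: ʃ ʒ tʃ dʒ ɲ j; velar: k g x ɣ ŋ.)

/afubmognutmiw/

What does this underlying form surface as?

[afubmogŋutniw]

/n/ after /g/ (velar) → [ŋ]
/m/ after /t/ (alveolar) → [n]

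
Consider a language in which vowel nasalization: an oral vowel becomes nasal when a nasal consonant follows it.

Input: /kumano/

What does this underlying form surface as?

/u/ before nasal /m/ → [ũ]
/a/ before nasal /n/ → [ã]

[kũmãno]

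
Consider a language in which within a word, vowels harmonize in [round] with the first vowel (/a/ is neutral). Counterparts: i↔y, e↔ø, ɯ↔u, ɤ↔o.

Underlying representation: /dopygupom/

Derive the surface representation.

no segment meets the rule's conditions; no change.

[dopygupom]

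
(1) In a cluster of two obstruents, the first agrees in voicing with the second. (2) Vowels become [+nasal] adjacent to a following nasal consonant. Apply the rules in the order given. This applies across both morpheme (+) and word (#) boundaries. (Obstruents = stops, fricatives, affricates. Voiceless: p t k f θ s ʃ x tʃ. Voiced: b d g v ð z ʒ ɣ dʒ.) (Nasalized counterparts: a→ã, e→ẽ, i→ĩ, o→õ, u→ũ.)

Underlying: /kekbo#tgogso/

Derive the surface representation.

Rule 1: /k/ before /b/ (voiced) → [g]
Rule 1: /t/ before /g/ (voiced) → [d]
Rule 1: /g/ before /s/ (voiceless) → [k]
After rule 1: kegbo#dgokso
Rule 2: no segment meets the rule's conditions; no change.

[kegbo#dgokso]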